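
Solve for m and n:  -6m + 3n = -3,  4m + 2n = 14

m = 2, n = 3

Row-reduce the augmented matrix:
R1 ← R1 / (-6).
R2 ← R2 − 4·R1.
R2 ← R2 / (4).
R1 ← R1 + 1/2·R2.
Reading off the reduced rows gives m = 2, n = 3.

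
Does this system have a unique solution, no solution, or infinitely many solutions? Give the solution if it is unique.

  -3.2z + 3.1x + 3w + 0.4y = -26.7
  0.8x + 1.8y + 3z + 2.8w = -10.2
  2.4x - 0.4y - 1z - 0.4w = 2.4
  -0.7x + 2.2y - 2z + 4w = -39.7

x = 1, y = -5, z = 4, w = -5

Row-reduce the augmented matrix:
R1 ← R1 / (31/10).
R2 ← R2 − 4/5·R1.
R3 ← R3 − 12/5·R1.
R4 ← R4 + 7/10·R1.
R2 ← R2 / (263/155).
R1 ← R1 − 4/31·R2.
R3 ← R3 + 22/31·R2.
R4 ← R4 − 71/31·R2.
R3 ← R3 / (4047/1315).
R1 ← R1 + 348/263·R3.
R2 ← R2 − 593/263·R3.
R4 ← R4 + 10371/1315·R3.
R4 ← R4 / (-19309/6745).
R1 ← R1 − 10/1349·R4.
R2 ← R2 − 3464/1349·R4.
R3 ← R3 + 822/1349·R4.
Reading off the reduced rows gives x = 1, y = -5, z = 4, w = -5.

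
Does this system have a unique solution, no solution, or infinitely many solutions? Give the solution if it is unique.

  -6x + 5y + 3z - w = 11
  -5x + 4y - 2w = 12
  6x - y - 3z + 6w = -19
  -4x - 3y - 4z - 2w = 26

Row-reduce the augmented matrix:
R1 ← R1 / (-6).
R2 ← R2 + 5·R1.
R3 ← R3 − 6·R1.
R4 ← R4 + 4·R1.
R2 ← R2 / (-1/6).
R1 ← R1 + 5/6·R2.
R3 ← R3 − 4·R2.
R4 ← R4 + 19/3·R2.
R3 ← R3 / (-60).
R1 ← R1 − 12·R3.
R2 ← R2 − 15·R3.
R4 ← R4 − 89·R3.
R4 ← R4 / (533/60).
R1 ← R1 − 7/5·R4.
R2 ← R2 − 5/4·R4.
R3 ← R3 − 23/60·R4.
Reading off the reduced rows gives x = -4, y = -2, z = -1, w = 0.

x = -4, y = -2, z = -1, w = 0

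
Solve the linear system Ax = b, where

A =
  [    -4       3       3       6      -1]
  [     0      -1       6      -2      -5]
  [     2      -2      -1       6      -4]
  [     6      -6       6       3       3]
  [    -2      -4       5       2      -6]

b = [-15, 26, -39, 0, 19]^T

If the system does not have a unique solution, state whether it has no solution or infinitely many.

x_1 = -4, x_2 = -3, x_3 = 3, x_4 = -5, x_5 = 1

Row-reduce the augmented matrix:
R1 ← R1 / (-4).
R3 ← R3 − 2·R1.
R4 ← R4 − 6·R1.
R5 ← R5 + 2·R1.
R2 ← R2 / (-1).
R1 ← R1 + 3/4·R2.
R3 ← R3 + 1/2·R2.
R4 ← R4 + 3/2·R2.
R5 ← R5 + 11/2·R2.
R3 ← R3 / (-5/2).
R1 ← R1 + 21/4·R3.
R2 ← R2 + 6·R3.
R4 ← R4 − 3/2·R3.
R5 ← R5 + 59/2·R3.
R4 ← R4 / (21).
R1 ← R1 + 21·R4.
R2 ← R2 + 22·R4.
R3 ← R3 + 4·R4.
R5 ← R5 + 108·R4.
R5 ← R5 / (600/7).
R1 ← R1 − 16·R5.
R2 ← R2 − 629/35·R5.
R3 ← R3 − 16/7·R5.
R4 ← R4 − 13/35·R5.
Reading off the reduced rows gives x_1 = -4, x_2 = -3, x_3 = 3, x_4 = -5, x_5 = 1.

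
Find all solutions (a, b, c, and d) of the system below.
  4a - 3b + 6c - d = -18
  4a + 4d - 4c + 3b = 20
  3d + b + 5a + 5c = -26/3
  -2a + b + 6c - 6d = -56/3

a = 1, b = 4/3, c = -3, d = 0

Row-reduce the augmented matrix:
R1 ← R1 / (4).
R2 ← R2 − 4·R1.
R3 ← R3 − 5·R1.
R4 ← R4 + 2·R1.
R2 ← R2 / (6).
R1 ← R1 + 3/4·R2.
R3 ← R3 − 19/4·R2.
R4 ← R4 + 1/2·R2.
R3 ← R3 / (65/12).
R1 ← R1 − 1/4·R3.
R2 ← R2 + 5/3·R3.
R4 ← R4 − 49/6·R3.
R4 ← R4 / (-424/65).
R1 ← R1 − 47/130·R4.
R2 ← R2 − 12/13·R4.
R3 ← R3 − 7/130·R4.
Reading off the reduced rows gives a = 1, b = 4/3, c = -3, d = 0.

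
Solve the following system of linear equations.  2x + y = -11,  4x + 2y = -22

Row-reduce:
R1 ← R1 / (2).
R2 ← R2 − 4·R1.
Rank is 1 with 2 unknowns, leaving y free.

infinitely many solutions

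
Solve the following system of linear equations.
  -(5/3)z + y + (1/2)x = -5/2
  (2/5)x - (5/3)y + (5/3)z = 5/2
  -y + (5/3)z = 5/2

x = 0, y = 0, z = 3/2

Row-reduce the augmented matrix:
R1 ← R1 / (1/2).
R2 ← R2 − 2/5·R1.
R2 ← R2 / (-37/15).
R1 ← R1 − 2·R2.
R3 ← R3 + 1·R2.
R3 ← R3 / (50/111).
R1 ← R1 + 100/111·R3.
R2 ← R2 + 45/37·R3.
Reading off the reduced rows gives x = 0, y = 0, z = 3/2.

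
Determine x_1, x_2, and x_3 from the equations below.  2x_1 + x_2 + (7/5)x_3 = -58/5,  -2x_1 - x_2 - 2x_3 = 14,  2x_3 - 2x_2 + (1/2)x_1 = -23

Row-reduce the augmented matrix:
R1 ← R1 / (2).
R2 ← R2 + 2·R1.
R3 ← R3 − 1/2·R1.
Swap R2 and R3.
R2 ← R2 / (-9/4).
R1 ← R1 − 1/2·R2.
R3 ← R3 / (-3/5).
R1 ← R1 − 16/15·R3.
R2 ← R2 + 11/15·R3.
Reading off the reduced rows gives x_1 = -6, x_2 = 6, x_3 = -4.

x_1 = -6, x_2 = 6, x_3 = -4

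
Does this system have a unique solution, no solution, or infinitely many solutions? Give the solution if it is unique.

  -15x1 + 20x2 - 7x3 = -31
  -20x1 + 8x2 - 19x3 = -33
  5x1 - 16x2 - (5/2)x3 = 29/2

infinitely many solutions

Row-reduce:
R1 ← R1 / (-15).
R2 ← R2 + 20·R1.
R3 ← R3 − 5·R1.
R2 ← R2 / (-56/3).
R1 ← R1 + 4/3·R2.
R3 ← R3 + 28/3·R2.
Rank is 2 with 3 unknowns, leaving x3 free.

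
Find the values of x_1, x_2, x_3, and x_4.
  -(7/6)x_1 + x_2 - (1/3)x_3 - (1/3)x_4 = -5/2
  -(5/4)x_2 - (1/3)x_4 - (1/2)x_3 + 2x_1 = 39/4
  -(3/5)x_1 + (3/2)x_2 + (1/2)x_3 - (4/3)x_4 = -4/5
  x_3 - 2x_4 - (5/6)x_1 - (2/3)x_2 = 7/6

x_1 = 3, x_2 = -1, x_3 = -3, x_4 = -3

Row-reduce the augmented matrix:
R1 ← R1 / (-7/6).
R2 ← R2 − 2·R1.
R3 ← R3 + 3/5·R1.
R4 ← R4 + 5/6·R1.
R2 ← R2 / (13/28).
R1 ← R1 + 6/7·R2.
R3 ← R3 − 69/70·R2.
R4 ← R4 + 29/21·R2.
R3 ← R3 / (383/130).
R1 ← R1 + 22/13·R3.
R2 ← R2 + 30/13·R3.
R4 ← R4 + 76/39·R3.
R4 ← R4 / (-13619/3447).
R1 ← R1 + 1090/1149·R4.
R2 ← R2 + 1556/1149·R4.
R3 ← R3 − 296/1149·R4.
Reading off the reduced rows gives x_1 = 3, x_2 = -1, x_3 = -3, x_4 = -3.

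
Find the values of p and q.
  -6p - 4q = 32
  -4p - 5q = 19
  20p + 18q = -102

Row-reduce the augmented matrix:
R1 ← R1 / (-6).
R2 ← R2 + 4·R1.
R3 ← R3 − 20·R1.
R2 ← R2 / (-7/3).
R1 ← R1 − 2/3·R2.
R3 ← R3 − 14/3·R2.
R3 reduces to 0 = 0, so the extra equation is consistent.
Reading off the reduced rows gives p = -6, q = 1.

p = -6, q = 1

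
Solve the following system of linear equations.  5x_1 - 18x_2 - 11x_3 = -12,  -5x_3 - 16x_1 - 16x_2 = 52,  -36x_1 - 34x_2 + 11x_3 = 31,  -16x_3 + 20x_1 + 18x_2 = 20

Row-reduce:
R1 ← R1 / (5).
R2 ← R2 + 16·R1.
R3 ← R3 + 36·R1.
R4 ← R4 − 20·R1.
R2 ← R2 / (-368/5).
R1 ← R1 + 18/5·R2.
R3 ← R3 + 818/5·R2.
R4 ← R4 − 90·R2.
R3 ← R3 / (3893/184).
R1 ← R1 + 43/184·R3.
R2 ← R2 − 201/368·R3.
R4 ← R4 + 3893/184·R3.
Row 4 reduces to 0 = -1, a contradiction. The system is inconsistent.

no solution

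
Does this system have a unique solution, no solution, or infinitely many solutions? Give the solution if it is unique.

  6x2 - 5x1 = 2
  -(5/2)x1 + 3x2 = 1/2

Row-reduce:
R1 ← R1 / (-5).
R2 ← R2 + 5/2·R1.
Row 2 reduces to 0 = -1/2, a contradiction. The system is inconsistent.

no solution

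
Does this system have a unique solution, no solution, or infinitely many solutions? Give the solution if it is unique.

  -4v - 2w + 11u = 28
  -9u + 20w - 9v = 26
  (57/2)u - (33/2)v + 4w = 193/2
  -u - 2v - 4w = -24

no solution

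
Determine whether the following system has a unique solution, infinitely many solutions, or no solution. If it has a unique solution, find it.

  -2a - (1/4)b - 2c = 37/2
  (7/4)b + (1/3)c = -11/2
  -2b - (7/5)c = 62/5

Row-reduce the augmented matrix:
R1 ← R1 / (-2).
R2 ← R2 / (7/4).
R1 ← R1 − 1/8·R2.
R3 ← R3 + 2·R2.
R3 ← R3 / (-107/105).
R1 ← R1 − 41/42·R3.
R2 ← R2 − 4/21·R3.
Reading off the reduced rows gives a = -3, b = -2, c = -6.

a = -3, b = -2, c = -6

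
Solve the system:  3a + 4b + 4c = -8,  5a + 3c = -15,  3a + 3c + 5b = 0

a = 0, b = 3, c = -5

Row-reduce the augmented matrix:
R1 ← R1 / (3).
R2 ← R2 − 5·R1.
R3 ← R3 − 3·R1.
R2 ← R2 / (-20/3).
R1 ← R1 − 4/3·R2.
R3 ← R3 − 1·R2.
R3 ← R3 / (-31/20).
R1 ← R1 − 3/5·R3.
R2 ← R2 − 11/20·R3.
Reading off the reduced rows gives a = 0, b = 3, c = -5.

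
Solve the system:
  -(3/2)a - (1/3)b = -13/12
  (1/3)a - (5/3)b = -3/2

Row-reduce the augmented matrix:
R1 ← R1 / (-3/2).
R2 ← R2 − 1/3·R1.
R2 ← R2 / (-47/27).
R1 ← R1 − 2/9·R2.
Reading off the reduced rows gives a = 1/2, b = 1.

a = 1/2, b = 1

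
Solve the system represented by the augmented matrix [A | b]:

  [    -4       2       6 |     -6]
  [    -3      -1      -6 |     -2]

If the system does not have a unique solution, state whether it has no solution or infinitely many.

infinitely many solutions

Row-reduce:
R1 ← R1 / (-4).
R2 ← R2 + 3·R1.
R2 ← R2 / (-5/2).
R1 ← R1 + 1/2·R2.
Rank is 2 with 3 unknowns, leaving x_3 free.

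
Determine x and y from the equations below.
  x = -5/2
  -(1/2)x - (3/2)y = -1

x = -5/2, y = 3/2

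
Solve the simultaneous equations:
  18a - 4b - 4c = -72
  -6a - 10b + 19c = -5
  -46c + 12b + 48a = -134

infinitely many solutions

Row-reduce:
R1 ← R1 / (18).
R2 ← R2 + 6·R1.
R3 ← R3 − 48·R1.
R2 ← R2 / (-34/3).
R1 ← R1 + 2/9·R2.
R3 ← R3 − 68/3·R2.
Rank is 2 with 3 unknowns, leaving c free.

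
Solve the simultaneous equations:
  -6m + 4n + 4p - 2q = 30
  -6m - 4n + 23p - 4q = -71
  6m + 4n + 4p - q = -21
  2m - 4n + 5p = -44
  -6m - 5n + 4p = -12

Row-reduce:
R1 ← R1 / (-6).
R2 ← R2 + 6·R1.
R3 ← R3 − 6·R1.
R4 ← R4 − 2·R1.
R5 ← R5 + 6·R1.
R2 ← R2 / (-8).
R1 ← R1 + 2/3·R2.
R3 ← R3 − 8·R2.
R4 ← R4 + 8/3·R2.
R5 ← R5 + 9·R2.
R3 ← R3 / (27).
R1 ← R1 + 9/4·R3.
R2 ← R2 + 19/8·R3.
R5 ← R5 + 171/8·R3.
Swap R4 and R5.
R4 ← R4 / (7/24).
R1 ← R1 − 1/12·R4.
R2 ← R2 + 41/216·R4.
R3 ← R3 + 5/27·R4.
Row 5 reduces to 0 = -1/3, a contradiction. The system is inconsistent.

no solution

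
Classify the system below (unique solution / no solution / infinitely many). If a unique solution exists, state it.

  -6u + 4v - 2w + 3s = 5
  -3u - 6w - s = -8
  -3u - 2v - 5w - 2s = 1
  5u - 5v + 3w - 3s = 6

Row-reduce the augmented matrix:
R1 ← R1 / (-6).
R2 ← R2 + 3·R1.
R3 ← R3 + 3·R1.
R4 ← R4 − 5·R1.
R2 ← R2 / (-2).
R1 ← R1 + 2/3·R2.
R3 ← R3 + 4·R2.
R4 ← R4 + 5/3·R2.
R3 ← R3 / (6).
R1 ← R1 − 2·R3.
R2 ← R2 − 5/2·R3.
R4 ← R4 − 11/2·R3.
R4 ← R4 / (5/24).
R1 ← R1 + 1/6·R4.
R2 ← R2 − 5/8·R4.
R3 ← R3 − 1/4·R4.
Reading off the reduced rows gives u = -3, v = -6, w = 2, s = 5.

u = -3, v = -6, w = 2, s = 5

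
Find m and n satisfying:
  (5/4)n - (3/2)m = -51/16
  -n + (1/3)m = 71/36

m = 2/3, n = -7/4

Row-reduce the augmented matrix:
R1 ← R1 / (-3/2).
R2 ← R2 − 1/3·R1.
R2 ← R2 / (-13/18).
R1 ← R1 + 5/6·R2.
Reading off the reduced rows gives m = 2/3, n = -7/4.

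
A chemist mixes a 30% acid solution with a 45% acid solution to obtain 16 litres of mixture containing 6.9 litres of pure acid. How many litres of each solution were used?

litres of solution A: 2, litres of solution B: 14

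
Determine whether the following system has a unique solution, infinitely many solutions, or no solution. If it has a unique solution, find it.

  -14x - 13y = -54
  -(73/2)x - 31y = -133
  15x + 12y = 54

no solution

Row-reduce:
R1 ← R1 / (-14).
R2 ← R2 + 73/2·R1.
R3 ← R3 − 15·R1.
R2 ← R2 / (81/28).
R1 ← R1 − 13/14·R2.
R3 ← R3 + 27/14·R2.
Row 3 reduces to 0 = 4/3, a contradiction. The system is inconsistent.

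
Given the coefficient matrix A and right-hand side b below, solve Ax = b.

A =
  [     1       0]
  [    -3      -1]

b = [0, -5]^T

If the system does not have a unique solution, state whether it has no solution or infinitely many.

Row-reduce the augmented matrix:
R2 ← R2 + 3·R1.
R2 ← R2 / (-1).
Reading off the reduced rows gives x_1 = 0, x_2 = 5.

x_1 = 0, x_2 = 5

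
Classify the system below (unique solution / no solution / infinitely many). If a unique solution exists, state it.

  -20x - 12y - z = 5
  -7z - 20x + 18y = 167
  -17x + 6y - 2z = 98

x = -4, y = 6, z = 3

Row-reduce the augmented matrix:
R1 ← R1 / (-20).
R2 ← R2 + 20·R1.
R3 ← R3 + 17·R1.
R2 ← R2 / (30).
R1 ← R1 − 3/5·R2.
R3 ← R3 − 81/5·R2.
R3 ← R3 / (209/100).
R1 ← R1 − 17/100·R3.
R2 ← R2 + 1/5·R3.
Reading off the reduced rows gives x = -4, y = 6, z = 3.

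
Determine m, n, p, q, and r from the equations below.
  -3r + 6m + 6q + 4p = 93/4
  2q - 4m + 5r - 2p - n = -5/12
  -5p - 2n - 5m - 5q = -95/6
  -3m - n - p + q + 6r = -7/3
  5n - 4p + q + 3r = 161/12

m = 3, n = 0, p = -5/2, q = 8/3, r = 1/4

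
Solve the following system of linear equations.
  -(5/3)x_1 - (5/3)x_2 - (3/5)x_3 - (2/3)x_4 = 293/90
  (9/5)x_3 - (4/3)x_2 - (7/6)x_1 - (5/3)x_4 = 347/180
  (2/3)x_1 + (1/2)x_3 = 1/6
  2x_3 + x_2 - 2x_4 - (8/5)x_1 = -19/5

x_1 = 1/2, x_2 = -7/3, x_3 = -1/3, x_4 = 0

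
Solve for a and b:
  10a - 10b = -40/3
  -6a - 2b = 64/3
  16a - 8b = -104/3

a = -3, b = -5/3

Row-reduce the augmented matrix:
R1 ← R1 / (10).
R2 ← R2 + 6·R1.
R3 ← R3 − 16·R1.
R2 ← R2 / (-8).
R1 ← R1 + 1·R2.
R3 ← R3 − 8·R2.
R3 reduces to 0 = 0, so the extra equation is consistent.
Reading off the reduced rows gives a = -3, b = -5/3.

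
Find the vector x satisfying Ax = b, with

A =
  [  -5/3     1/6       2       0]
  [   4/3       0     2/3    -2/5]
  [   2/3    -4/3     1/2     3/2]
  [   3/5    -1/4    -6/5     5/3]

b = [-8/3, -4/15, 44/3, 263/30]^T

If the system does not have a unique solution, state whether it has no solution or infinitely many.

x_1 = 1, x_2 = -6, x_3 = 0, x_4 = 4

Row-reduce the augmented matrix:
R1 ← R1 / (-5/3).
R2 ← R2 − 4/3·R1.
R3 ← R3 − 2/3·R1.
R4 ← R4 − 3/5·R1.
R2 ← R2 / (2/15).
R1 ← R1 + 1/10·R2.
R3 ← R3 + 19/15·R2.
R4 ← R4 + 19/100·R2.
R3 ← R3 / (137/6).
R1 ← R1 − 1/2·R3.
R2 ← R2 − 17·R3.
R4 ← R4 − 11/4·R3.
R4 ← R4 / (28229/20550).
R1 ← R1 + 171/685·R4.
R2 ← R2 + 882/685·R4.
R3 ← R3 + 69/685·R4.
Reading off the reduced rows gives x_1 = 1, x_2 = -6, x_3 = 0, x_4 = 4.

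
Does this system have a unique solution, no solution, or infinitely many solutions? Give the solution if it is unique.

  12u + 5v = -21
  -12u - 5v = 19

Row-reduce:
R1 ← R1 / (12).
R2 ← R2 + 12·R1.
Row 2 reduces to 0 = -2, a contradiction. The system is inconsistent.

no solution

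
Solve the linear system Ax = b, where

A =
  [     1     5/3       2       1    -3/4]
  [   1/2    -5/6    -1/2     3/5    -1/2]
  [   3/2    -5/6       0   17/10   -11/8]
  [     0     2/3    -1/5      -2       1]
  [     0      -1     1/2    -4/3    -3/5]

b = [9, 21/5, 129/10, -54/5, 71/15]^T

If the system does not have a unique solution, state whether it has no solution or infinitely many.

infinitely many solutions

Row-reduce:
R2 ← R2 − 1/2·R1.
R3 ← R3 − 3/2·R1.
R2 ← R2 / (-5/3).
R1 ← R1 − 5/3·R2.
R3 ← R3 + 10/3·R2.
R4 ← R4 − 2/3·R2.
R5 ← R5 + 1·R2.
Swap R3 and R4.
R3 ← R3 / (-4/5).
R1 ← R1 − 1/2·R3.
R2 ← R2 − 9/10·R3.
R5 ← R5 − 7/5·R3.
Swap R4 and R5.
R4 ← R4 / (-1447/300).
R1 ← R1 + 1/8·R4.
R2 ← R2 + 453/200·R4.
R3 ← R3 − 49/20·R4.
Rank is 4 with 5 unknowns, leaving x_5 free.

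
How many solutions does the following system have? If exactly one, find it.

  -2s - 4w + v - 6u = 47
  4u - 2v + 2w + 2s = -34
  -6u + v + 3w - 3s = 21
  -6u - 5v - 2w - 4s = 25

Row-reduce the augmented matrix:
R1 ← R1 / (-6).
R2 ← R2 − 4·R1.
R3 ← R3 + 6·R1.
R4 ← R4 + 6·R1.
R2 ← R2 / (-4/3).
R1 ← R1 + 1/6·R2.
R4 ← R4 + 6·R2.
R3 ← R3 / (7).
R1 ← R1 − 3/4·R3.
R2 ← R2 − 1/2·R3.
R4 ← R4 − 5·R3.
R4 ← R4 / (-30/7).
R1 ← R1 − 5/14·R4.
R2 ← R2 + 3/7·R4.
R3 ← R3 + 1/7·R4.
Reading off the reduced rows gives u = -4, v = 3, w = -4, s = -2.

u = -4, v = 3, w = -4, s = -2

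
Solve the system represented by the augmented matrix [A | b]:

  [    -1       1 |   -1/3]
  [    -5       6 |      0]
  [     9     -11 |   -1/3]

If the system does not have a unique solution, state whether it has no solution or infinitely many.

x_1 = 2, x_2 = 5/3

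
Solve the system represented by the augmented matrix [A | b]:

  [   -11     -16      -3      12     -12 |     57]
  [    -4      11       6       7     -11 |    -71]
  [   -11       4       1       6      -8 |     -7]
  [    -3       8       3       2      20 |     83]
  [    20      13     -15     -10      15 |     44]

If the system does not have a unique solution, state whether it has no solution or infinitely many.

Row-reduce the augmented matrix:
R1 ← R1 / (-11).
R2 ← R2 + 4·R1.
R3 ← R3 + 11·R1.
R4 ← R4 + 3·R1.
R5 ← R5 − 20·R1.
R2 ← R2 / (185/11).
R1 ← R1 − 16/11·R2.
R3 ← R3 − 20·R2.
R4 ← R4 − 136/11·R2.
R5 ← R5 + 177/11·R2.
R3 ← R3 / (-164/37).
R1 ← R1 + 63/185·R3.
R2 ← R2 − 78/185·R3.
R4 ← R4 + 258/185·R3.
R5 ← R5 + 2529/185·R3.
R4 ← R4 / (-69/205).
R1 ← R1 + 253/410·R4.
R2 ← R2 + 146/205·R4.
R3 ← R3 − 169/82·R4.
R5 ← R5 − 17431/410·R4.
R5 ← R5 / (69768/23).
R1 ← R1 + 44·R5.
R2 ← R2 + 1171/23·R5.
R3 ← R3 − 3376/23·R5.
R4 ← R4 + 1668/23·R5.
Reading off the reduced rows gives x_1 = -2, x_2 = -2, x_3 = -5, x_4 = 4, x_5 = 5.

x_1 = -2, x_2 = -2, x_3 = -5, x_4 = 4, x_5 = 5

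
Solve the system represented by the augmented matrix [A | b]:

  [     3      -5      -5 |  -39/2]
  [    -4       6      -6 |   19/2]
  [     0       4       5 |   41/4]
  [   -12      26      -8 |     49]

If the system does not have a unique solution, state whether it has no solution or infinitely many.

x_1 = -11/4, x_2 = 1, x_3 = 5/4

Row-reduce the augmented matrix:
R1 ← R1 / (3).
R2 ← R2 + 4·R1.
R4 ← R4 + 12·R1.
R2 ← R2 / (-2/3).
R1 ← R1 + 5/3·R2.
R3 ← R3 − 4·R2.
R4 ← R4 − 6·R2.
R3 ← R3 / (-71).
R1 ← R1 − 30·R3.
R2 ← R2 − 19·R3.
R4 ← R4 + 142·R3.
R4 reduces to 0 = 0, so the extra equation is consistent.
Reading off the reduced rows gives x_1 = -11/4, x_2 = 1, x_3 = 5/4.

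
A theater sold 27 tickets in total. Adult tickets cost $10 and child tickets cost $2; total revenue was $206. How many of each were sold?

adult tickets: 19, child tickets: 8

Let a = adult tickets, c = child tickets.
  a + c = 27
  10a + 2c = 206
From equation 1: a = 27 − c.
Substitute into equation 2 and solve: c = 8.
Then a = 19.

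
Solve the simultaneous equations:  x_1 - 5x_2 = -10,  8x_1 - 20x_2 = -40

x_1 = 0, x_2 = 2

Row-reduce the augmented matrix:
R2 ← R2 − 8·R1.
R2 ← R2 / (20).
R1 ← R1 + 5·R2.
Reading off the reduced rows gives x_1 = 0, x_2 = 2.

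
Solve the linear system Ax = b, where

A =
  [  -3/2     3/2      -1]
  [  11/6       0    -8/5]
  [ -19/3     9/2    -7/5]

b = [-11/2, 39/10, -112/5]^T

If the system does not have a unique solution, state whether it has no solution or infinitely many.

no solution

Row-reduce:
R1 ← R1 / (-3/2).
R2 ← R2 − 11/6·R1.
R3 ← R3 + 19/3·R1.
R2 ← R2 / (11/6).
R1 ← R1 + 1·R2.
R3 ← R3 + 11/6·R2.
Row 3 reduces to 0 = -2, a contradiction. The system is inconsistent.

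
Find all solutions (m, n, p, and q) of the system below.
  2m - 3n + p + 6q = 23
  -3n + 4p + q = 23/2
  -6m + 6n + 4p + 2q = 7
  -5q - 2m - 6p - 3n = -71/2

m = 2, n = 1/2, p = 5/2, q = 3

Row-reduce the augmented matrix:
R1 ← R1 / (2).
R3 ← R3 + 6·R1.
R4 ← R4 + 2·R1.
R2 ← R2 / (-3).
R1 ← R1 + 3/2·R2.
R3 ← R3 + 3·R2.
R4 ← R4 + 6·R2.
R3 ← R3 / (3).
R1 ← R1 + 3/2·R3.
R2 ← R2 + 4/3·R3.
R4 ← R4 + 13·R3.
R4 ← R4 / (244/3).
R1 ← R1 − 12·R4.
R2 ← R2 − 73/9·R4.
R3 ← R3 − 19/3·R4.
Reading off the reduced rows gives m = 2, n = 1/2, p = 5/2, q = 3.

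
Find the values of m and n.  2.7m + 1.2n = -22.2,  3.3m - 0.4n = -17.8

Row-reduce the augmented matrix:
R1 ← R1 / (27/10).
R2 ← R2 − 33/10·R1.
R2 ← R2 / (-28/15).
R1 ← R1 − 4/9·R2.
Reading off the reduced rows gives m = -6, n = -5.

m = -6, n = -5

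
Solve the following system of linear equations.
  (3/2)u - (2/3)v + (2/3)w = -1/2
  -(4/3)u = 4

Row-reduce:
R1 ← R1 / (3/2).
R2 ← R2 + 4/3·R1.
R2 ← R2 / (-16/27).
R1 ← R1 + 4/9·R2.
Rank is 2 with 3 unknowns, leaving w free.

infinitely many solutions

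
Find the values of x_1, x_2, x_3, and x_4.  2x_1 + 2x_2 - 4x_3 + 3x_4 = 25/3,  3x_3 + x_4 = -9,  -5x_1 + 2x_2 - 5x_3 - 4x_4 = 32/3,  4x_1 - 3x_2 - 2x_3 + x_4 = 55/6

x_1 = 2, x_2 = 1/2, x_3 = -7/3, x_4 = -2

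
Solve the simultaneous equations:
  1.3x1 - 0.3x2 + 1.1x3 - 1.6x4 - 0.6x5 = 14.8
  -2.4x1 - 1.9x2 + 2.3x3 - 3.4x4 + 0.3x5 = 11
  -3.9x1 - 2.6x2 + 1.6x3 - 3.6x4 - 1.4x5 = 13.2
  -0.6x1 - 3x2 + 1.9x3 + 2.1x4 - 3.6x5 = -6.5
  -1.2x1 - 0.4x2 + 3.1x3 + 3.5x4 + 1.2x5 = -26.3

x1 = 2, x2 = 3, x3 = 1, x4 = -6, x5 = -4

Row-reduce the augmented matrix:
R1 ← R1 / (13/10).
R2 ← R2 + 12/5·R1.
R3 ← R3 + 39/10·R1.
R4 ← R4 + 3/5·R1.
R5 ← R5 + 6/5·R1.
R2 ← R2 / (-319/130).
R1 ← R1 + 3/13·R2.
R3 ← R3 + 7/2·R2.
R4 ← R4 + 204/65·R2.
R5 ← R5 + 44/65·R2.
R3 ← R3 / (-2037/1595).
R1 ← R1 − 140/319·R3.
R2 ← R2 + 563/319·R3.
R4 ← R4 + 9989/3190·R3.
R5 ← R5 − 847/290·R3.
R4 ← R4 / (11441/1455).
R1 ← R1 + 118/291·R4.
R2 ← R2 − 487/291·R4.
R3 ← R3 + 151/291·R4.
R5 ← R5 − 7699/1455·R4.
R5 ← R5 / (-302037/57205).
R1 ← R1 + 22357/22882·R5.
R2 ← R2 − 863615/320348·R5.
R3 ← R3 − 559737/320348·R5.
R4 ← R4 − 12673/45764·R5.
Reading off the reduced rows gives x1 = 2, x2 = 3, x3 = 1, x4 = -6, x5 = -4.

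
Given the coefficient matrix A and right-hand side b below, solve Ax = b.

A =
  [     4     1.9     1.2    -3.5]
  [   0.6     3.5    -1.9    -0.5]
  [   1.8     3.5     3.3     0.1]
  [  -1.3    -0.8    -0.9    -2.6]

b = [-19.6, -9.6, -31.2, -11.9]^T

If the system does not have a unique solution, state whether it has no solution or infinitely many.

Row-reduce the augmented matrix:
R1 ← R1 / (4).
R2 ← R2 − 3/5·R1.
R3 ← R3 − 9/5·R1.
R4 ← R4 + 13/10·R1.
R2 ← R2 / (643/200).
R1 ← R1 − 19/40·R2.
R3 ← R3 − 529/200·R2.
R4 ← R4 + 73/400·R2.
R3 ← R3 / (2875/643).
R1 ← R1 − 781/1286·R3.
R2 ← R2 + 416/643·R3.
R4 ← R4 + 8077/12860·R3.
R4 ← R4 / (-1007309/287500).
R1 ← R1 + 31723/28750·R4.
R2 ← R2 − 3553/14375·R4.
R3 ← R3 − 5319/14375·R4.
Reading off the reduced rows gives x_1 = 5, x_2 = -6, x_3 = -6, x_4 = 6.

x_1 = 5, x_2 = -6, x_3 = -6, x_4 = 6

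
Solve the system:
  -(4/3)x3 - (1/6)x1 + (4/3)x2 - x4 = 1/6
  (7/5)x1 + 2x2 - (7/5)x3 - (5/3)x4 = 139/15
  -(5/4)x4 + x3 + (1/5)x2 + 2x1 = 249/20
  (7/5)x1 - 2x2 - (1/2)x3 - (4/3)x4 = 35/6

Row-reduce the augmented matrix:
R1 ← R1 / (-1/6).
R2 ← R2 − 7/5·R1.
R3 ← R3 − 2·R1.
R4 ← R4 − 7/5·R1.
R2 ← R2 / (66/5).
R1 ← R1 + 8·R2.
R3 ← R3 − 81/5·R2.
R4 ← R4 − 46/5·R2.
R3 ← R3 / (51/110).
R1 ← R1 − 4/11·R3.
R2 ← R2 + 21/22·R3.
R4 ← R4 + 321/110·R3.
R4 ← R4 / (-25561/3060).
R1 ← R1 − 92/153·R4.
R2 ← R2 + 1595/612·R4.
R3 ← R3 + 197/102·R4.
Reading off the reduced rows gives x1 = 5, x2 = 1, x3 = 1, x4 = -1.

x1 = 5, x2 = 1, x3 = 1, x4 = -1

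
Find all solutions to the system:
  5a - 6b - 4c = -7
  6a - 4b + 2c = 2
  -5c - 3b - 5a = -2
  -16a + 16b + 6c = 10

no solution

Row-reduce:
R1 ← R1 / (5).
R2 ← R2 − 6·R1.
R3 ← R3 + 5·R1.
R4 ← R4 + 16·R1.
R2 ← R2 / (16/5).
R1 ← R1 + 6/5·R2.
R3 ← R3 + 9·R2.
R4 ← R4 + 16/5·R2.
R3 ← R3 / (81/8).
R1 ← R1 − 7/4·R3.
R2 ← R2 − 17/8·R3.
Row 4 reduces to 0 = -2, a contradiction. The system is inconsistent.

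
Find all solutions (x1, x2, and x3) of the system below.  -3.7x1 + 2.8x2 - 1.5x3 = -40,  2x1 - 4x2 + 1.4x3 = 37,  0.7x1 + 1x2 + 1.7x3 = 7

x1 = 5, x2 = -5, x3 = 5

Row-reduce the augmented matrix:
R1 ← R1 / (-37/10).
R2 ← R2 − 2·R1.
R3 ← R3 − 7/10·R1.
R2 ← R2 / (-92/37).
R1 ← R1 + 28/37·R2.
R3 ← R3 − 283/185·R2.
R3 ← R3 / (4091/2300).
R1 ← R1 − 26/115·R3.
R2 ← R2 + 109/460·R3.
Reading off the reduced rows gives x1 = 5, x2 = -5, x3 = 5.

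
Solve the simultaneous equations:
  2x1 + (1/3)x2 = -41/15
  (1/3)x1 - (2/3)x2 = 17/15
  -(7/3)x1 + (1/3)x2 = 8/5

Row-reduce the augmented matrix:
R1 ← R1 / (2).
R2 ← R2 − 1/3·R1.
R3 ← R3 + 7/3·R1.
R2 ← R2 / (-13/18).
R1 ← R1 − 1/6·R2.
R3 ← R3 − 13/18·R2.
R3 reduces to 0 = 0, so the extra equation is consistent.
Reading off the reduced rows gives x1 = -1, x2 = -11/5.

x1 = -1, x2 = -11/5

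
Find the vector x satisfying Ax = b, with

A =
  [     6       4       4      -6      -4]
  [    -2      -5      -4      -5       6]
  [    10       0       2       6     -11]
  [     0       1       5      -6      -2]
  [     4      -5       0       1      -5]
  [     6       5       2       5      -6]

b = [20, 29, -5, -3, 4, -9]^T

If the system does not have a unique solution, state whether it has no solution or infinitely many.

x_1 = 2, x_2 = 1, x_3 = -6, x_4 = -4, x_5 = -1

Row-reduce the augmented matrix:
R1 ← R1 / (6).
R2 ← R2 + 2·R1.
R3 ← R3 − 10·R1.
R5 ← R5 − 4·R1.
R6 ← R6 − 6·R1.
R2 ← R2 / (-11/3).
R1 ← R1 − 2/3·R2.
R3 ← R3 + 20/3·R2.
R4 ← R4 − 1·R2.
R5 ← R5 + 23/3·R2.
R6 ← R6 − 1·R2.
R3 ← R3 / (2/11).
R1 ← R1 − 2/11·R3.
R2 ← R2 − 8/11·R3.
R4 ← R4 − 47/11·R3.
R5 ← R5 − 32/11·R3.
R6 ← R6 + 30/11·R3.
R4 ← R4 / (-683).
R1 ← R1 + 31·R4.
R2 ← R2 + 113·R4.
R3 ← R3 − 158·R4.
R5 ← R5 + 440·R4.
R6 ← R6 − 440·R4.
R5 ← R5 / (-401/683).
R1 ← R1 + 873/1366·R5.
R2 ← R2 − 387/1366·R5.
R3 ← R3 + 1345/1366·R5.
R4 ← R4 + 601/1366·R5.
R6 ← R6 − 401/683·R5.
R6 reduces to 0 = 0, so the extra equation is consistent.
Reading off the reduced rows gives x_1 = 2, x_2 = 1, x_3 = -6, x_4 = -4, x_5 = -1.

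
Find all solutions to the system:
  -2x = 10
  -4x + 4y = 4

Row-reduce the augmented matrix:
R1 ← R1 / (-2).
R2 ← R2 + 4·R1.
R2 ← R2 / (4).
Reading off the reduced rows gives x = -5, y = -4.

x = -5, y = -4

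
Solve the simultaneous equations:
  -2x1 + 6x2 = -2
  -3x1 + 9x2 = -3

infinitely many solutions

Row-reduce:
R1 ← R1 / (-2).
R2 ← R2 + 3·R1.
Rank is 1 with 2 unknowns, leaving x2 free.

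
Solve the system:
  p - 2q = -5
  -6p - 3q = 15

p = -3, q = 1

Row-reduce the augmented matrix:
R2 ← R2 + 6·R1.
R2 ← R2 / (-15).
R1 ← R1 + 2·R2.
Reading off the reduced rows gives p = -3, q = 1.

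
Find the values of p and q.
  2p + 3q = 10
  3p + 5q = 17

p = -1, q = 4

Row-reduce the augmented matrix:
R1 ← R1 / (2).
R2 ← R2 − 3·R1.
R2 ← R2 / (1/2).
R1 ← R1 − 3/2·R2.
Reading off the reduced rows gives p = -1, q = 4.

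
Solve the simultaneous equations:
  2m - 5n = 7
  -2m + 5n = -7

infinitely many solutions

Row-reduce:
R1 ← R1 / (2).
R2 ← R2 + 2·R1.
Rank is 1 with 2 unknowns, leaving n free.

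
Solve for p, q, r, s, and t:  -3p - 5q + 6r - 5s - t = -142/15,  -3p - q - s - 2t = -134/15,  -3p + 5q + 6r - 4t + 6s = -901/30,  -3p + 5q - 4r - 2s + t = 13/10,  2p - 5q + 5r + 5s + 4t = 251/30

p = 3/2, q = -2/3, r = -4/3, s = -1/2, t = 14/5

Row-reduce the augmented matrix:
R1 ← R1 / (-3).
R2 ← R2 + 3·R1.
R3 ← R3 + 3·R1.
R4 ← R4 + 3·R1.
R5 ← R5 − 2·R1.
R2 ← R2 / (4).
R1 ← R1 − 5/3·R2.
R3 ← R3 − 10·R2.
R4 ← R4 − 10·R2.
R5 ← R5 + 25/3·R2.
R3 ← R3 / (15).
R1 ← R1 − 1/2·R3.
R2 ← R2 + 3/2·R3.
R4 ← R4 − 5·R3.
R5 ← R5 + 7/2·R3.
R4 ← R4 / (-22/3).
R1 ← R1 + 1/30·R4.
R2 ← R2 − 11/10·R4.
R3 ← R3 − 1/15·R4.
R5 ← R5 − 307/30·R4.
R5 ← R5 / (841/110).
R1 ← R1 − 41/55·R5.
R2 ← R2 − 2/5·R5.
R3 ← R3 − 1/110·R5.
R4 ← R4 + 7/11·R5.
Reading off the reduced rows gives p = 3/2, q = -2/3, r = -4/3, s = -1/2, t = 14/5.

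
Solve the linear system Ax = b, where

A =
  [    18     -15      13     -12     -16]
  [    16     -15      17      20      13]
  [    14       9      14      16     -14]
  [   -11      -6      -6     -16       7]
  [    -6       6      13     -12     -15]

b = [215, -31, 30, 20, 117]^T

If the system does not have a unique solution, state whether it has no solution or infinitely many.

x_1 = 4, x_2 = 0, x_3 = 3, x_4 = -6, x_5 = -2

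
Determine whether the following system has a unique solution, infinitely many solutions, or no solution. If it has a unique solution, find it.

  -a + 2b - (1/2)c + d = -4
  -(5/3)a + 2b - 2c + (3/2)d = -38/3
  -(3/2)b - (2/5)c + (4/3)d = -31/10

infinitely many solutions

Row-reduce:
R1 ← R1 / (-1).
R2 ← R2 + 5/3·R1.
R2 ← R2 / (-4/3).
R1 ← R1 + 2·R2.
R3 ← R3 + 3/2·R2.
R3 ← R3 / (73/80).
R1 ← R1 − 9/4·R3.
R2 ← R2 − 7/8·R3.
Rank is 3 with 4 unknowns, leaving d free.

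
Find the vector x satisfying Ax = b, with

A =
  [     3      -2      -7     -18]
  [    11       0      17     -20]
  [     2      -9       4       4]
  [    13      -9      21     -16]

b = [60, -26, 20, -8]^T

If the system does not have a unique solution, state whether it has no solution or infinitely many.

no solution

Row-reduce:
R1 ← R1 / (3).
R2 ← R2 − 11·R1.
R3 ← R3 − 2·R1.
R4 ← R4 − 13·R1.
R2 ← R2 / (22/3).
R1 ← R1 + 2/3·R2.
R3 ← R3 + 23/3·R2.
R4 ← R4 + 1/3·R2.
R3 ← R3 / (586/11).
R1 ← R1 − 17/11·R3.
R2 ← R2 − 64/11·R3.
R4 ← R4 − 586/11·R3.
Row 4 reduces to 0 = -2, a contradiction. The system is inconsistent.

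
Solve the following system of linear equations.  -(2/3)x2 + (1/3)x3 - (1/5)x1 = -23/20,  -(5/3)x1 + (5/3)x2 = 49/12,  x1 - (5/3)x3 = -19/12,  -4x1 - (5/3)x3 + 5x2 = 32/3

x1 = -1/4, x2 = 11/5, x3 = 4/5

Row-reduce the augmented matrix:
R1 ← R1 / (-1/5).
R2 ← R2 + 5/3·R1.
R3 ← R3 − 1·R1.
R4 ← R4 + 4·R1.
R2 ← R2 / (65/9).
R1 ← R1 − 10/3·R2.
R3 ← R3 + 10/3·R2.
R4 ← R4 − 55/3·R2.
R3 ← R3 / (-50/39).
R1 ← R1 + 5/13·R3.
R2 ← R2 + 5/13·R3.
R4 ← R4 + 50/39·R3.
R4 reduces to 0 = 0, so the extra equation is consistent.
Reading off the reduced rows gives x1 = -1/4, x2 = 11/5, x3 = 4/5.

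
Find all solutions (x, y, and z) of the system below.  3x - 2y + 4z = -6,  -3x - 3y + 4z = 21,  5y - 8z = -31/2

Row-reduce:
R1 ← R1 / (3).
R2 ← R2 + 3·R1.
R2 ← R2 / (-5).
R1 ← R1 + 2/3·R2.
R3 ← R3 − 5·R2.
Row 3 reduces to 0 = -1/2, a contradiction. The system is inconsistent.

no solution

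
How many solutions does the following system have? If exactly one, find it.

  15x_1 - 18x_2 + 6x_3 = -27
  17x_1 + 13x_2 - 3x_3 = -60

Row-reduce:
R1 ← R1 / (15).
R2 ← R2 − 17·R1.
R2 ← R2 / (167/5).
R1 ← R1 + 6/5·R2.
Rank is 2 with 3 unknowns, leaving x_3 free.

infinitely many solutions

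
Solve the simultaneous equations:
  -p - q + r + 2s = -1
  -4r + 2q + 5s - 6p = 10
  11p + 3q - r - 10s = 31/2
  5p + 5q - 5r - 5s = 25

no solution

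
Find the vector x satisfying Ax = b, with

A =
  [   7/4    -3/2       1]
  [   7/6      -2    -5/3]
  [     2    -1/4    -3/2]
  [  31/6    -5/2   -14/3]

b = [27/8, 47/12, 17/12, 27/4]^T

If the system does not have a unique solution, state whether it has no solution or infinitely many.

Row-reduce the augmented matrix:
R1 ← R1 / (7/4).
R2 ← R2 − 7/6·R1.
R3 ← R3 − 2·R1.
R4 ← R4 − 31/6·R1.
R2 ← R2 / (-1).
R1 ← R1 + 6/7·R2.
R3 ← R3 − 41/28·R2.
R4 ← R4 − 27/14·R2.
R3 ← R3 / (-509/84).
R1 ← R1 − 18/7·R3.
R2 ← R2 − 7/3·R3.
R4 ← R4 + 509/42·R3.
R4 reduces to 0 = 0, so the extra equation is consistent.
Reading off the reduced rows gives x_1 = 1/2, x_2 = -5/3, x_3 = 0.

x_1 = 1/2, x_2 = -5/3, x_3 = 0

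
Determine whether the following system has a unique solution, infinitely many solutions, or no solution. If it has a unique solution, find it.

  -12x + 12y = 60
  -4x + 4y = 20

Row-reduce:
R1 ← R1 / (-12).
R2 ← R2 + 4·R1.
Rank is 1 with 2 unknowns, leaving y free.

infinitely many solutions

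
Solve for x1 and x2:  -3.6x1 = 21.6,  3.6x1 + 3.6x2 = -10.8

x1 = -6, x2 = 3

Row-reduce the augmented matrix:
R1 ← R1 / (-18/5).
R2 ← R2 − 18/5·R1.
R2 ← R2 / (18/5).
Reading off the reduced rows gives x1 = -6, x2 = 3.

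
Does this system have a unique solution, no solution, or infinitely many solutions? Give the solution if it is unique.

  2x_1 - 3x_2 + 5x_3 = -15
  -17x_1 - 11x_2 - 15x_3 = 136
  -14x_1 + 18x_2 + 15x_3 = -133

Row-reduce the augmented matrix:
R1 ← R1 / (2).
R2 ← R2 + 17·R1.
R3 ← R3 + 14·R1.
R2 ← R2 / (-73/2).
R1 ← R1 + 3/2·R2.
R3 ← R3 + 3·R2.
R3 ← R3 / (3485/73).
R1 ← R1 − 100/73·R3.
R2 ← R2 + 55/73·R3.
Reading off the reduced rows gives x_1 = -1, x_2 = -4, x_3 = -5.

x_1 = -1, x_2 = -4, x_3 = -5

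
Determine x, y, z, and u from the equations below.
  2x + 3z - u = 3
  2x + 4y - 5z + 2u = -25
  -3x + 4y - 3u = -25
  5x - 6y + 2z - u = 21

x = -1, y = -4, z = 3, u = 4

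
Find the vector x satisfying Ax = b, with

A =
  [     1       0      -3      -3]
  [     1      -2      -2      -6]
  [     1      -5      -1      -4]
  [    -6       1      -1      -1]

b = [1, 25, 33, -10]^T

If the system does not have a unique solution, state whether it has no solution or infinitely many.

Row-reduce the augmented matrix:
R2 ← R2 − 1·R1.
R3 ← R3 − 1·R1.
R4 ← R4 + 6·R1.
R2 ← R2 / (-2).
R3 ← R3 + 5·R2.
R4 ← R4 − 1·R2.
R3 ← R3 / (-1/2).
R1 ← R1 + 3·R3.
R2 ← R2 + 1/2·R3.
R4 ← R4 + 37/2·R3.
R4 ← R4 / (-261).
R1 ← R1 + 42·R4.
R2 ← R2 + 5·R4.
R3 ← R3 + 13·R4.
Reading off the reduced rows gives x_1 = 1, x_2 = -4, x_3 = 4, x_4 = -4.

x_1 = 1, x_2 = -4, x_3 = 4, x_4 = -4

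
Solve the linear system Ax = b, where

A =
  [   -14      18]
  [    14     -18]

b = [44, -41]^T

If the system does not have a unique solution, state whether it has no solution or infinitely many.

no solution

Row-reduce:
R1 ← R1 / (-14).
R2 ← R2 − 14·R1.
Row 2 reduces to 0 = 3, a contradiction. The system is inconsistent.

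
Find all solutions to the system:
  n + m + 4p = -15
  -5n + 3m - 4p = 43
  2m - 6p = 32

Row-reduce the augmented matrix:
R2 ← R2 − 3·R1.
R3 ← R3 − 2·R1.
R2 ← R2 / (-8).
R1 ← R1 − 1·R2.
R3 ← R3 + 2·R2.
R3 ← R3 / (-10).
R1 ← R1 − 2·R3.
R2 ← R2 − 2·R3.
Reading off the reduced rows gives m = 4, n = -3, p = -4.

m = 4, n = -3, p = -4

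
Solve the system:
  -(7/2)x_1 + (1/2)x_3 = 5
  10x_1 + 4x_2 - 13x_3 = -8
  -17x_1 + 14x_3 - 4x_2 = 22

no solution

Row-reduce:
R1 ← R1 / (-7/2).
R2 ← R2 − 10·R1.
R3 ← R3 + 17·R1.
R2 ← R2 / (4).
R3 ← R3 + 4·R2.
Row 3 reduces to 0 = 4, a contradiction. The system is inconsistent.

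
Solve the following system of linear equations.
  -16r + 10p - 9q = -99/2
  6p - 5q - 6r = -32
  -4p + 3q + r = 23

Row-reduce:
R1 ← R1 / (10).
R2 ← R2 − 6·R1.
R3 ← R3 + 4·R1.
R2 ← R2 / (2/5).
R1 ← R1 + 9/10·R2.
R3 ← R3 + 3/5·R2.
Row 3 reduces to 0 = -1/4, a contradiction. The system is inconsistent.

no solution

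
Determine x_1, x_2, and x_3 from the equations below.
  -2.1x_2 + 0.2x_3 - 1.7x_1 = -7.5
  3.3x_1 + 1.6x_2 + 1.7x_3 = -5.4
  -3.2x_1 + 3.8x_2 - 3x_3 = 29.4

x_1 = 0, x_2 = 3, x_3 = -6

Row-reduce the augmented matrix:
R1 ← R1 / (-17/10).
R2 ← R2 − 33/10·R1.
R3 ← R3 + 16/5·R1.
R2 ← R2 / (-421/170).
R1 ← R1 − 21/17·R2.
R3 ← R3 − 659/85·R2.
R3 ← R3 / (6654/2105).
R1 ← R1 − 389/421·R3.
R2 ← R2 + 355/421·R3.
Reading off the reduced rows gives x_1 = 0, x_2 = 3, x_3 = -6.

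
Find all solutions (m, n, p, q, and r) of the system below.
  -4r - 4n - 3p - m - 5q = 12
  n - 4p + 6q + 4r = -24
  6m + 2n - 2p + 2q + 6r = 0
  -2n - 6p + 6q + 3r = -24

infinitely many solutions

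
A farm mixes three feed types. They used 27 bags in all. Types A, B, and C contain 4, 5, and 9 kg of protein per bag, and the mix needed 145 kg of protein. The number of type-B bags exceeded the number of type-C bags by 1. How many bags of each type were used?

type-A bags: 14, type-B bags: 7, type-C bags: 6

Let a = type-A bags, b = type-B bags, c = type-C bags.
  a + b + c = 27
  4a + 5b + 9c = 145
  b - c = 1
Row-reduce the augmented matrix:
R2 ← R2 − 4·R1.
R1 ← R1 − 1·R2.
R3 ← R3 − 1·R2.
R3 ← R3 / (-6).
R1 ← R1 + 4·R3.
R2 ← R2 − 5·R3.
Reading off the reduced rows gives a = 14, b = 7, c = 6.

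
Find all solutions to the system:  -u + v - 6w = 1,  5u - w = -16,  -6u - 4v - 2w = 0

Row-reduce the augmented matrix:
R1 ← R1 / (-1).
R2 ← R2 − 5·R1.
R3 ← R3 + 6·R1.
R2 ← R2 / (5).
R1 ← R1 + 1·R2.
R3 ← R3 + 10·R2.
R3 ← R3 / (-28).
R1 ← R1 + 1/5·R3.
R2 ← R2 + 31/5·R3.
Reading off the reduced rows gives u = -3, v = 4, w = 1.

u = -3, v = 4, w = 1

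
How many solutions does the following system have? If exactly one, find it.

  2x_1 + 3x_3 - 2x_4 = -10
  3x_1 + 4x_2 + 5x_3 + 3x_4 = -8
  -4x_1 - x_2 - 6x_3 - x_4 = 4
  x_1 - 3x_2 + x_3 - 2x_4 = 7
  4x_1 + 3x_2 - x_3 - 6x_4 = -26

no solution

Row-reduce:
R1 ← R1 / (2).
R2 ← R2 − 3·R1.
R3 ← R3 + 4·R1.
R4 ← R4 − 1·R1.
R5 ← R5 − 4·R1.
R2 ← R2 / (4).
R3 ← R3 + 1·R2.
R4 ← R4 + 3·R2.
R5 ← R5 − 3·R2.
R3 ← R3 / (1/8).
R1 ← R1 − 3/2·R3.
R2 ← R2 − 1/8·R3.
R4 ← R4 + 1/8·R3.
R5 ← R5 + 59/8·R3.
Swap R4 and R5.
R4 ← R4 / (-213).
R1 ← R1 − 41·R4.
R2 ← R2 − 5·R4.
R3 ← R3 + 28·R4.
Row 5 reduces to 0 = 3, a contradiction. The system is inconsistent.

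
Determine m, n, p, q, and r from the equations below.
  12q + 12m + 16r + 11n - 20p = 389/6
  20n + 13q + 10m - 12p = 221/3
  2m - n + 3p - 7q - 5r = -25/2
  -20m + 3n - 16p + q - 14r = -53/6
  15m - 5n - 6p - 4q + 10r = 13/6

Row-reduce the augmented matrix:
R1 ← R1 / (12).
R2 ← R2 − 10·R1.
R3 ← R3 − 2·R1.
R4 ← R4 + 20·R1.
R5 ← R5 − 15·R1.
R2 ← R2 / (65/6).
R1 ← R1 − 11/12·R2.
R3 ← R3 + 17/6·R2.
R4 ← R4 − 64/3·R2.
R5 ← R5 + 75/4·R2.
R3 ← R3 / (491/65).
R1 ← R1 + 134/65·R3.
R2 ← R2 − 28/65·R3.
R4 ← R4 + 3804/65·R3.
R5 ← R5 − 352/13·R3.
R4 ← R4 / (-23841/491).
R1 ← R1 + 1469/982·R4.
R2 ← R2 − 366/491·R4.
R3 ← R3 + 534/491·R4.
R5 ← R5 − 15359/982·R4.
R5 ← R5 / (-200101/23841).
R1 ← R1 − 20995/23841·R5.
R2 ← R2 + 10520/7947·R5.
R3 ← R3 + 3281/7947·R5.
R4 ← R4 − 23318/23841·R5.
Reading off the reduced rows gives m = 2/3, n = 5/2, p = -1/3, q = 1, r = 2/3.

m = 2/3, n = 5/2, p = -1/3, q = 1, r = 2/3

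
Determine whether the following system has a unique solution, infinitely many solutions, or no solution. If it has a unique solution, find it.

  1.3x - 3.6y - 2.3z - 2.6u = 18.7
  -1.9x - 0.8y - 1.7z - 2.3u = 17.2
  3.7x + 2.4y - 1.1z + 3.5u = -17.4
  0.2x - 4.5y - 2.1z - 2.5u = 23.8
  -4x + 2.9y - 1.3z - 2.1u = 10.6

Row-reduce the augmented matrix:
R1 ← R1 / (13/10).
R2 ← R2 + 19/10·R1.
R3 ← R3 − 37/10·R1.
R4 ← R4 − 1/5·R1.
R5 ← R5 + 4·R1.
R2 ← R2 / (-394/65).
R1 ← R1 + 36/13·R2.
R3 ← R3 − 822/65·R2.
R4 ← R4 + 513/130·R2.
R5 ← R5 + 1063/130·R2.
R3 ← R3 / (-5037/985).
R1 ← R1 − 107/197·R3.
R2 ← R2 − 329/394·R3.
R4 ← R4 − 6103/3940·R3.
R5 ← R5 + 6103/3940·R3.
R4 ← R4 / (265543/201480).
R1 ← R1 − 2986/5037·R4.
R2 ← R2 − 14267/20148·R4.
R3 ← R3 − 1799/5037·R4.
R5 ← R5 + 265543/201480·R4.
R5 reduces to 0 = 0, so the extra equation is consistent.
Reading off the reduced rows gives x = -3, y = -3, z = -4, u = -1.

x = -3, y = -3, z = -4, u = -1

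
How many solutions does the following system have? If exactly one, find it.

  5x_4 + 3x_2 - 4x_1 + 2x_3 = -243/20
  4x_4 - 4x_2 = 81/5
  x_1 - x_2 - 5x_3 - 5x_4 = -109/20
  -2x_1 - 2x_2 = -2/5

x_1 = 3, x_2 = -14/5, x_3 = 1, x_4 = 5/4

Row-reduce the augmented matrix:
R1 ← R1 / (-4).
R3 ← R3 − 1·R1.
R4 ← R4 + 2·R1.
R2 ← R2 / (-4).
R1 ← R1 + 3/4·R2.
R3 ← R3 + 1/4·R2.
R4 ← R4 + 7/2·R2.
R3 ← R3 / (-9/2).
R1 ← R1 + 1/2·R3.
R4 ← R4 + 1·R3.
R4 ← R4 / (-46/9).
R1 ← R1 + 14/9·R4.
R2 ← R2 + 1·R4.
R3 ← R3 − 8/9·R4.
Reading off the reduced rows gives x_1 = 3, x_2 = -14/5, x_3 = 1, x_4 = 5/4.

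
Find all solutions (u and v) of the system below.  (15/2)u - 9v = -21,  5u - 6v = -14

Row-reduce:
R1 ← R1 / (15/2).
R2 ← R2 − 5·R1.
Rank is 1 with 2 unknowns, leaving v free.

infinitely many solutions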